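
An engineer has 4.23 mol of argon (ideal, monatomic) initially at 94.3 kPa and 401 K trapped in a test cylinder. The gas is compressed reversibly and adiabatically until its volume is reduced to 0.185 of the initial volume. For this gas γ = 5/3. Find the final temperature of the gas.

1240 K

V₁ = nRT₁/P₁ = 4.23×8.314×401/94.3 = 150 L.
Adiabatic: TV^(γ−1) = const ⇒ T₂ = 401×(5.41)^0.667 = 1240 K; PV^γ = const ⇒ P₂ = 1570 kPa.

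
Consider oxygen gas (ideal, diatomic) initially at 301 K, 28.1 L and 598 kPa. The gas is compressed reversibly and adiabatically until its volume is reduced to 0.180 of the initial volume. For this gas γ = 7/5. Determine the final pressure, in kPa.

Adiabatic: TV^(γ−1) = const ⇒ T₂ = 301×(5.56)^0.400 = 598 K; PV^γ = const ⇒ P₂ = 6600 kPa.

6600 kPa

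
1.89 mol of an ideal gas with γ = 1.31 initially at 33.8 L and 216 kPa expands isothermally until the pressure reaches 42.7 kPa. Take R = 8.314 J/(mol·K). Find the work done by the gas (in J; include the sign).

11800 J

T₁ = P₁V₁/(nR) = 216×33.8/(1.89×8.314) = 465 K.
Isothermal: T stays 465 K; PV = const ⇒ V₂ = 171 L, P₂ = 42.7 kPa.
W = nRT ln(V₂/V₁) = 1.89×8.314×465×ln(5.06) = 11800 J.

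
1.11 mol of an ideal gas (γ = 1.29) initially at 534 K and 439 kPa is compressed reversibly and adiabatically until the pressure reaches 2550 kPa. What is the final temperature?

V₁ = nRT₁/P₁ = 1.11×8.314×534/439 = 11.2 L.
Adiabatic: T₂/T₁ = (P₂/P₁)^((γ−1)/γ) ⇒ T₂ = 534×(5.81)^0.225 = 793 K; V₂ = 2.87 L.

793 K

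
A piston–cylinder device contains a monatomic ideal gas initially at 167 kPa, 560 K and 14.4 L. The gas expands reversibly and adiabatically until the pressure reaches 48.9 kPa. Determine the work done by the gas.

1400 J

n = P₁V₁/(RT₁) = 167×14.4/(8.314×560) = 0.517 mol.
Adiabatic: T₂/T₁ = (P₂/P₁)^((γ−1)/γ) ⇒ T₂ = 560×(0.293)^0.400 = 343 K; V₂ = 30.1 L.
ΔU = nCvΔT = 0.517×12.5×(343−560) = -1400 J.
Q = 0 for an adiabatic process, so W = −ΔU = 1400 J.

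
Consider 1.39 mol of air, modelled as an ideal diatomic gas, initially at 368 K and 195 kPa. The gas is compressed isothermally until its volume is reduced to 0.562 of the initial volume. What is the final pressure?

347 kPa

V₁ = nRT₁/P₁ = 1.39×8.314×368/195 = 21.8 L.
Isothermal: T stays 368 K; PV = const ⇒ V₂ = 12.3 L, P₂ = 347 kPa.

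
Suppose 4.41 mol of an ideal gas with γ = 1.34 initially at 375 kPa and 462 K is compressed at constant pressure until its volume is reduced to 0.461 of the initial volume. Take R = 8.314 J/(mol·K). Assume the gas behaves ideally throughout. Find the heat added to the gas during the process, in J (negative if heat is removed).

V₁ = nRT₁/P₁ = 4.41×8.314×462/375 = 45.2 L.
Isobaric: P stays 375 kPa; V/T = const ⇒ T₂ = 213 K, V₂ = 20.8 L.
W = PΔV = 375×(20.8−45.2) kPa·L = -9130 J.
ΔU = nCvΔT = 4.41×24.5×(213−462) = -26900 J.
Q = ΔU + W = nCpΔT = -36000 J.

-36000 J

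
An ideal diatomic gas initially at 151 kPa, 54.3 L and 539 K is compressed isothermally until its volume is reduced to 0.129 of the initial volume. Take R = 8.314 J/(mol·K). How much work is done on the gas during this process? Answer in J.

16800 J

n = P₁V₁/(RT₁) = 151×54.3/(8.314×539) = 1.83 mol.
Isothermal: T stays 539 K; PV = const ⇒ V₂ = 7.00 L, P₂ = 1170 kPa.
W = nRT ln(V₂/V₁) = 1.83×8.314×539×ln(0.129) = -16800 J.
Work done on the gas = −W_by = 16800 J.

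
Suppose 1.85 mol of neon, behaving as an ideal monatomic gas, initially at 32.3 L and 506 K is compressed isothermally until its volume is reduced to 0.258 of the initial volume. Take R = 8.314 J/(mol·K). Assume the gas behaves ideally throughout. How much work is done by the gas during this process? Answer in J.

P₁ = nRT₁/V₁ = 1.85×8.314×506/32.3 = 241 kPa.
Isothermal: T stays 506 K; PV = const ⇒ V₂ = 8.33 L, P₂ = 934 kPa.
W = nRT ln(V₂/V₁) = 1.85×8.314×506×ln(0.258) = -10500 J.

-10500 J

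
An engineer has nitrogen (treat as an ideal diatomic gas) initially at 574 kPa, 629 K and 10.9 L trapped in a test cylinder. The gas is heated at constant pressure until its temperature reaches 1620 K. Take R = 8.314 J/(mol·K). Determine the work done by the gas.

9860 J

n = P₁V₁/(RT₁) = 574×10.9/(8.314×629) = 1.20 mol.
Isobaric: P stays 574 kPa; V/T = const ⇒ T₂ = 1620 K, V₂ = 28.1 L.
W = PΔV = 574×(28.1−10.9) kPa·L = 9860 J.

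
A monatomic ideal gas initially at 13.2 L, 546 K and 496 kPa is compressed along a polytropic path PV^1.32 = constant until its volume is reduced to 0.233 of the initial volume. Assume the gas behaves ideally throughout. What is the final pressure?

3390 kPa

Polytropic n=1.32: T₂ = T₁(V₁/V₂)^(n−1) = 546×(4.29)^0.32 = 870 K; P₂ = P₁(V₁/V₂)^n = 3390 kPa.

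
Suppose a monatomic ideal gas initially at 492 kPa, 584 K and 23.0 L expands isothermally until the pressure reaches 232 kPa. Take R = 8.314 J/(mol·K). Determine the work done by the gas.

n = P₁V₁/(RT₁) = 492×23.0/(8.314×584) = 2.33 mol.
Isothermal: T stays 584 K; PV = const ⇒ V₂ = 48.8 L, P₂ = 232 kPa.
W = nRT ln(V₂/V₁) = 2.33×8.314×584×ln(2.12) = 8510 J.

8510 J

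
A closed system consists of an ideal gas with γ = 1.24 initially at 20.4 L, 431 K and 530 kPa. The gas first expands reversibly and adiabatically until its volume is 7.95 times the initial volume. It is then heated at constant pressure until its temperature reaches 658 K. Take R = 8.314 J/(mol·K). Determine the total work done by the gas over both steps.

n = P₁V₁/(RT₁) = 530×20.4/(8.314×431) = 3.02 mol.
Step 1 — Adiabatic: TV^(γ−1) = const ⇒ T₂ = 431×(0.126)^0.240 = 262 K; PV^γ = const ⇒ P₂ = 40.5 kPa.
ΔU = nCvΔT = 3.02×34.6×(262−431) = -17700 J.
Q = 0 for an adiabatic process, so W = −ΔU = 17700 J.
State after step 1: P = 40.5 kPa, V = 162 L, T = 262 K.
Step 2 — Isobaric: P stays 40.5 kPa; V/T = const ⇒ T₂ = 658 K, V₂ = 407 L.
W = PΔV = 40.5×(407−162) kPa·L = 9930 J.
ΔU = nCvΔT = 3.02×34.6×(658−262) = 41400 J.
Q = ΔU + W = nCpΔT = 51300 J.
Net over both steps: W = 27600 J, Q = 51300 J, ΔU = 23700 J.

27600 J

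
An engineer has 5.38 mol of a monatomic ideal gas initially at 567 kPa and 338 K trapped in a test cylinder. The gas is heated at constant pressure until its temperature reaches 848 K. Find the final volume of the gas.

66.9 L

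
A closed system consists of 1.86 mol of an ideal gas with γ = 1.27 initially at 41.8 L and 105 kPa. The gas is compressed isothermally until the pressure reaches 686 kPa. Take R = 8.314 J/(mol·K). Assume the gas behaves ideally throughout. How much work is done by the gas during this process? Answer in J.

T₁ = P₁V₁/(nR) = 105×41.8/(1.86×8.314) = 284 K.
Isothermal: T stays 284 K; PV = const ⇒ V₂ = 6.40 L, P₂ = 686 kPa.
W = nRT ln(V₂/V₁) = 1.86×8.314×284×ln(0.153) = -8240 J.

-8240 J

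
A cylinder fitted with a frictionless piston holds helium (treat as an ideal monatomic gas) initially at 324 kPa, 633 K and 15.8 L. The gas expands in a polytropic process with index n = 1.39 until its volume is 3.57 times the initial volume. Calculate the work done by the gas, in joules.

5140 J

n = P₁V₁/(RT₁) = 324×15.8/(8.314×633) = 0.973 mol.
Polytropic n=1.39: T₂ = T₁(V₁/V₂)^(n−1) = 633×(0.280)^0.39 = 385 K; P₂ = P₁(V₁/V₂)^n = 55.3 kPa.
W = (P₁V₁−P₂V₂)/(n−1) = (324×15.8−55.3×56.4)/0.39 = 5140 J.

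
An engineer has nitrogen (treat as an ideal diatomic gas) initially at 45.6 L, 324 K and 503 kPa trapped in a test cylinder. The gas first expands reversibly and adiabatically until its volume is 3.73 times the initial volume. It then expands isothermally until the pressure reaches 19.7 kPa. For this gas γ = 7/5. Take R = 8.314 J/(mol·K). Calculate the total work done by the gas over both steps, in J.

n = P₁V₁/(RT₁) = 503×45.6/(8.314×324) = 8.51 mol.
Step 1 — Adiabatic: TV^(γ−1) = const ⇒ T₂ = 324×(0.268)^0.400 = 191 K; PV^γ = const ⇒ P₂ = 79.6 kPa.
ΔU = nCvΔT = 8.51×20.8×(191−324) = -23500 J.
Q = 0 for an adiabatic process, so W = −ΔU = 23500 J.
State after step 1: P = 79.6 kPa, V = 170 L, T = 191 K.
Step 2 — Isothermal: T stays 191 K; PV = const ⇒ V₂ = 688 L, P₂ = 19.7 kPa.
ΔU = 0 (ideal gas, T constant).
W = nRT ln(V₂/V₁) = 8.51×8.314×191×ln(4.04) = 18900 J.
Q = ΔU + W = 18900 J.
Net over both steps: W = 42400 J, Q = 18900 J, ΔU = -23500 J.

42400 J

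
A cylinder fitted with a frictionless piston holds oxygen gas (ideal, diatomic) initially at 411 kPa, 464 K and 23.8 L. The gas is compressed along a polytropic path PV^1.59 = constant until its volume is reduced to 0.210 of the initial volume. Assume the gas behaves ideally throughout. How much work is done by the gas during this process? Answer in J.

-25100 J

n = P₁V₁/(RT₁) = 411×23.8/(8.314×464) = 2.54 mol.
Polytropic n=1.59: T₂ = T₁(V₁/V₂)^(n−1) = 464×(4.76)^0.59 = 1170 K; P₂ = P₁(V₁/V₂)^n = 4910 kPa.
W = (P₁V₁−P₂V₂)/(n−1) = (411×23.8−4910×5.00)/0.59 = -25100 J.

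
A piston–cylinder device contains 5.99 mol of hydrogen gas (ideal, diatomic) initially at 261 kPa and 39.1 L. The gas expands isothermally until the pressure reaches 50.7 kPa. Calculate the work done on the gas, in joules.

-16700 J

T₁ = P₁V₁/(nR) = 261×39.1/(5.99×8.314) = 205 K.
Isothermal: T stays 205 K; PV = const ⇒ V₂ = 201 L, P₂ = 50.7 kPa.
W = nRT ln(V₂/V₁) = 5.99×8.314×205×ln(5.15) = 16700 J.
Work done on the gas = −W_by = -16700 J.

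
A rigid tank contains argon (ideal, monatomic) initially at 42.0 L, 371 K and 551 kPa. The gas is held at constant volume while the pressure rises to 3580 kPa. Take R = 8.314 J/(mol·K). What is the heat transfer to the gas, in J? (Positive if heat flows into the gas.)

n = P₁V₁/(RT₁) = 551×42.0/(8.314×371) = 7.50 mol.
Isochoric: V stays 42.0 L; P/T = const ⇒ T₂ = 2410 K, P₂ = 3580 kPa.
W = 0 (no volume change).
ΔU = nCvΔT = 7.50×12.5×(2410−371) = 191000 J.
Q = ΔU = 191000 J.

191000 J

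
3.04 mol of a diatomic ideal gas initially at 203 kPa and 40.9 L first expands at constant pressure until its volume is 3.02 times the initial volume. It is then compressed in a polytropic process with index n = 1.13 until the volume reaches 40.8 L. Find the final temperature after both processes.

T₁ = P₁V₁/(nR) = 203×40.9/(3.04×8.314) = 329 K.
Step 1 — Isobaric: P stays 203 kPa; V/T = const ⇒ T₂ = 992 K, V₂ = 124 L.
W = PΔV = 203×(124−40.9) kPa·L = 16800 J.
ΔU = nCvΔT = 3.04×20.8×(992−329) = 41900 J.
Q = ΔU + W = nCpΔT = 58700 J.
State after step 1: P = 203 kPa, V = 124 L, T = 992 K.
Step 2 — Polytropic n=1.13: T₂ = T₁(V₁/V₂)^(n−1) = 992×(3.03)^0.13 = 1150 K; P₂ = P₁(V₁/V₂)^n = 710 kPa.
W = (P₁V₁−P₂V₂)/(n−1) = (203×124−710×40.8)/0.13 = -29900 J.
ΔU = nCvΔT = 3.04×20.8×(1150−992) = 9710 J.
Q = ΔU + W = -20200 J.
Net over both steps: W = -13100 J, Q = 38500 J, ΔU = 51600 J.

1150 K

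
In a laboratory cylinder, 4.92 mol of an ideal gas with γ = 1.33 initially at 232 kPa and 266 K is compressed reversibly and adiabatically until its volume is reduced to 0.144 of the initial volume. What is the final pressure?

3050 kPa

V₁ = nRT₁/P₁ = 4.92×8.314×266/232 = 46.9 L.
Adiabatic: TV^(γ−1) = const ⇒ T₂ = 266×(6.94)^0.330 = 504 K; PV^γ = const ⇒ P₂ = 3050 kPa.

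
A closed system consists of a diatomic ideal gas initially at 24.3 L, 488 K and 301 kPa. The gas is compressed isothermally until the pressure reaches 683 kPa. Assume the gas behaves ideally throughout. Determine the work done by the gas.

-5990 J

n = P₁V₁/(RT₁) = 301×24.3/(8.314×488) = 1.80 mol.
Isothermal: T stays 488 K; PV = const ⇒ V₂ = 10.7 L, P₂ = 683 kPa.
W = nRT ln(V₂/V₁) = 1.80×8.314×488×ln(0.441) = -5990 J.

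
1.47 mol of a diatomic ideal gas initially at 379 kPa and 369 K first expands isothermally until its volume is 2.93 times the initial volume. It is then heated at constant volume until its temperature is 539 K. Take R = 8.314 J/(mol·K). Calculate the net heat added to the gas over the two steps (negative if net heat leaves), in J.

V₁ = nRT₁/P₁ = 1.47×8.314×369/379 = 11.9 L.
Step 1 — Isothermal: T stays 369 K; PV = const ⇒ V₂ = 34.9 L, P₂ = 129 kPa.
ΔU = 0 (ideal gas, T constant).
W = nRT ln(V₂/V₁) = 1.47×8.314×369×ln(2.93) = 4850 J.
Q = ΔU + W = 4850 J.
State after step 1: P = 129 kPa, V = 34.9 L, T = 369 K.
Step 2 — Isochoric: V stays 34.9 L; P/T = const ⇒ T₂ = 539 K, P₂ = 189 kPa.
W = 0 (no volume change).
ΔU = nCvΔT = 1.47×20.8×(539−369) = 5190 J.
Q = ΔU = 5190 J.
Net over both steps: W = 4850 J, Q = 10000 J, ΔU = 5190 J.

10000 J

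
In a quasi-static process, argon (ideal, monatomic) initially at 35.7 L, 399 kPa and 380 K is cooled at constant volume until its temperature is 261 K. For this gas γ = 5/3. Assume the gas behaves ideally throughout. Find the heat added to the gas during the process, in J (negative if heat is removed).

n = P₁V₁/(RT₁) = 399×35.7/(8.314×380) = 4.51 mol.
Isochoric: V stays 35.7 L; P/T = const ⇒ T₂ = 261 K, P₂ = 274 kPa.
W = 0 (no volume change).
ΔU = nCvΔT = 4.51×12.5×(261−380) = -6690 J.
Q = ΔU = -6690 J.

-6690 J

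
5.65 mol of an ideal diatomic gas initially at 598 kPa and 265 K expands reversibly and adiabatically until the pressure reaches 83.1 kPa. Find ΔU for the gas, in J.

-13400 J

V₁ = nRT₁/P₁ = 5.65×8.314×265/598 = 20.8 L.
Adiabatic: T₂/T₁ = (P₂/P₁)^((γ−1)/γ) ⇒ T₂ = 265×(0.139)^0.286 = 151 K; V₂ = 85.2 L.
For an ideal gas ΔU = nCvΔT with Cv = (5/2)R = 20.8 J/(mol·K).
ΔU = 5.65×20.8×(151−265) = -13400 J.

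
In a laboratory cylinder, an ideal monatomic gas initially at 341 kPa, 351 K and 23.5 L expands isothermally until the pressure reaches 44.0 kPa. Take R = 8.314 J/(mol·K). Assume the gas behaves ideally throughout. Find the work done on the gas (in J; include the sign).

n = P₁V₁/(RT₁) = 341×23.5/(8.314×351) = 2.75 mol.
Isothermal: T stays 351 K; PV = const ⇒ V₂ = 182 L, P₂ = 44.0 kPa.
W = nRT ln(V₂/V₁) = 2.75×8.314×351×ln(7.75) = 16400 J.
Work done on the gas = −W_by = -16400 J.

-16400 J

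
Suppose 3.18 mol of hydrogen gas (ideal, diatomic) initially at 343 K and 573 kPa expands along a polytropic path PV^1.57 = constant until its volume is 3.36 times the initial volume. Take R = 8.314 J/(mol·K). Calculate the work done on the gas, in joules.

-7940 J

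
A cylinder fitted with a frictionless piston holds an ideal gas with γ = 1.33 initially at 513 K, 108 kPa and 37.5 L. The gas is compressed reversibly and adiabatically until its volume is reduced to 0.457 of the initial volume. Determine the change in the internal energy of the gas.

3620 J

n = P₁V₁/(RT₁) = 108×37.5/(8.314×513) = 0.950 mol.
Adiabatic: TV^(γ−1) = const ⇒ T₂ = 513×(2.19)^0.330 = 664 K; PV^γ = const ⇒ P₂ = 306 kPa.
For an ideal gas ΔU = nCvΔT with Cv = R/(γ−1) = 25.2 J/(mol·K).
ΔU = 0.950×25.2×(664−513) = 3620 J.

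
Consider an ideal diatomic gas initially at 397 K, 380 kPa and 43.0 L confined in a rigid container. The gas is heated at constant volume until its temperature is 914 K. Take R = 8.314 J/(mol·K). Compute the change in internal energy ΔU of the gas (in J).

53200 J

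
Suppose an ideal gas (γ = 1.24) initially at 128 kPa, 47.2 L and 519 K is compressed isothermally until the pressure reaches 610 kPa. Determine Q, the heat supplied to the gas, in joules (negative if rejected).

n = P₁V₁/(RT₁) = 128×47.2/(8.314×519) = 1.40 mol.
Isothermal: T stays 519 K; PV = const ⇒ V₂ = 9.90 L, P₂ = 610 kPa.
ΔU = 0 (ideal gas, T constant).
W = nRT ln(V₂/V₁) = 1.40×8.314×519×ln(0.210) = -9430 J.
Q = ΔU + W = -9430 J.

-9430 J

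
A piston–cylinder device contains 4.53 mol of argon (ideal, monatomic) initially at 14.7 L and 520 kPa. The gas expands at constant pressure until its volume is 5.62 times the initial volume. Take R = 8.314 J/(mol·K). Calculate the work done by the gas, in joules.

T₁ = P₁V₁/(nR) = 520×14.7/(4.53×8.314) = 203 K.
Isobaric: P stays 520 kPa; V/T = const ⇒ T₂ = 1140 K, V₂ = 82.6 L.
W = PΔV = 520×(82.6−14.7) kPa·L = 35300 J.

35300 J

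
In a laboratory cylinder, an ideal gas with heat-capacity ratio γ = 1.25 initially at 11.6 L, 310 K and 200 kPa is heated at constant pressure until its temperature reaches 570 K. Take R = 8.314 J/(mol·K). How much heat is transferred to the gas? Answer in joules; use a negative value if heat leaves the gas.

n = P₁V₁/(RT₁) = 200×11.6/(8.314×310) = 0.900 mol.
Isobaric: P stays 200 kPa; V/T = const ⇒ T₂ = 570 K, V₂ = 21.3 L.
W = PΔV = 200×(21.3−11.6) kPa·L = 1950 J.
ΔU = nCvΔT = 0.900×33.3×(570−310) = 7780 J.
Q = ΔU + W = nCpΔT = 9730 J.

9730 J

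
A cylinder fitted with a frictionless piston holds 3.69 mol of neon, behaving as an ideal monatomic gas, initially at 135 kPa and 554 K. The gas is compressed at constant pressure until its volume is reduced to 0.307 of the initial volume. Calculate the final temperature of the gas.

170 K

V₁ = nRT₁/P₁ = 3.69×8.314×554/135 = 126 L.
Isobaric: P stays 135 kPa; V/T = const ⇒ T₂ = 170 K, V₂ = 38.7 L.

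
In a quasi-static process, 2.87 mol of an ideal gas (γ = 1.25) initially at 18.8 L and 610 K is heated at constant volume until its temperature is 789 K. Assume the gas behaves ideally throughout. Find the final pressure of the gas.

1000 kPa

P₁ = nRT₁/V₁ = 2.87×8.314×610/18.8 = 774 kPa.
Isochoric: V stays 18.8 L; P/T = const ⇒ T₂ = 789 K, P₂ = 1000 kPa.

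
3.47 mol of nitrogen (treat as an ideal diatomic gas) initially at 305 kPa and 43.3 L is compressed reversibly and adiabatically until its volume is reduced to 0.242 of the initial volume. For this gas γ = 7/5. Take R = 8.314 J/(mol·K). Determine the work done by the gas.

T₁ = P₁V₁/(nR) = 305×43.3/(3.47×8.314) = 458 K.
Adiabatic: TV^(γ−1) = const ⇒ T₂ = 458×(4.13)^0.400 = 807 K; PV^γ = const ⇒ P₂ = 2220 kPa.
ΔU = nCvΔT = 3.47×20.8×(807−458) = 25200 J.
Q = 0 for an adiabatic process, so W = −ΔU = -25200 J.

-25200 J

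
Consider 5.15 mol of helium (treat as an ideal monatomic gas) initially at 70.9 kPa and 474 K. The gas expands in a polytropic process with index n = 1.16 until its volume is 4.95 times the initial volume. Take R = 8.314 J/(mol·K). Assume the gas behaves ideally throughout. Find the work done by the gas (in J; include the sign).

V₁ = nRT₁/P₁ = 5.15×8.314×474/70.9 = 286 L.
Polytropic n=1.16: T₂ = T₁(V₁/V₂)^(n−1) = 474×(0.202)^0.16 = 367 K; P₂ = P₁(V₁/V₂)^n = 11.1 kPa.
W = (P₁V₁−P₂V₂)/(n−1) = (70.9×286−11.1×1420)/0.16 = 28600 J.

28600 J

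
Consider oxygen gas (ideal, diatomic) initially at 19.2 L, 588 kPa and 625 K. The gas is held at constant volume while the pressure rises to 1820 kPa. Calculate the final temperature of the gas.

Isochoric: V stays 19.2 L; P/T = const ⇒ T₂ = 1930 K, P₂ = 1820 kPa.

1930 K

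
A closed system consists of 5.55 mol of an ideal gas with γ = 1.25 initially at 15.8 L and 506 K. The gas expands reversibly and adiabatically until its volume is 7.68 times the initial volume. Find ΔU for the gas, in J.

P₁ = nRT₁/V₁ = 5.55×8.314×506/15.8 = 1480 kPa.
Adiabatic: TV^(γ−1) = const ⇒ T₂ = 506×(0.130)^0.250 = 304 K; PV^γ = const ⇒ P₂ = 116 kPa.
For an ideal gas ΔU = nCvΔT with Cv = R/(γ−1) = 33.3 J/(mol·K).
ΔU = 5.55×33.3×(304−506) = -37300 J.

-37300 J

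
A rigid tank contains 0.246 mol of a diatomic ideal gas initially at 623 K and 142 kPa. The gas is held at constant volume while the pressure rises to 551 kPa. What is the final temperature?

V₁ = nRT₁/P₁ = 0.246×8.314×623/142 = 8.97 L.
Isochoric: V stays 8.97 L; P/T = const ⇒ T₂ = 2420 K, P₂ = 551 kPa.

2420 K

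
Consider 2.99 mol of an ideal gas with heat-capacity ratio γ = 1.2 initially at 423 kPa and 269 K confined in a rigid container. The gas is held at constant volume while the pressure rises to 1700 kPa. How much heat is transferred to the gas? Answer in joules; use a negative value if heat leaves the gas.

V₁ = nRT₁/P₁ = 2.99×8.314×269/423 = 15.8 L.
Isochoric: V stays 15.8 L; P/T = const ⇒ T₂ = 1080 K, P₂ = 1700 kPa.
W = 0 (no volume change).
ΔU = nCvΔT = 2.99×41.6×(1080−269) = 101000 J.
Q = ΔU = 101000 J.

101000 J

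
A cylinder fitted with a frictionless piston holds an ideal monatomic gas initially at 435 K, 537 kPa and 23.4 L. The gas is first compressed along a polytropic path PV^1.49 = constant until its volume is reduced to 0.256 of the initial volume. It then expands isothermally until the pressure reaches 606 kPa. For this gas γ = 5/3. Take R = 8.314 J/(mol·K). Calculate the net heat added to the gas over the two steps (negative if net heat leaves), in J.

n = P₁V₁/(RT₁) = 537×23.4/(8.314×435) = 3.47 mol.
Step 1 — Polytropic n=1.49: T₂ = T₁(V₁/V₂)^(n−1) = 435×(3.91)^0.49 = 848 K; P₂ = P₁(V₁/V₂)^n = 4090 kPa.
W = (P₁V₁−P₂V₂)/(n−1) = (537×23.4−4090×5.99)/0.49 = -24400 J.
ΔU = nCvΔT = 3.47×12.5×(848−435) = 17900 J.
Q = ΔU + W = -6450 J.
State after step 1: P = 4090 kPa, V = 5.99 L, T = 848 K.
Step 2 — Isothermal: T stays 848 K; PV = const ⇒ V₂ = 40.4 L, P₂ = 606 kPa.
ΔU = 0 (ideal gas, T constant).
W = nRT ln(V₂/V₁) = 3.47×8.314×848×ln(6.75) = 46800 J.
Q = ΔU + W = 46800 J.
Net over both steps: W = 22400 J, Q = 40300 J, ΔU = 17900 J.

40300 J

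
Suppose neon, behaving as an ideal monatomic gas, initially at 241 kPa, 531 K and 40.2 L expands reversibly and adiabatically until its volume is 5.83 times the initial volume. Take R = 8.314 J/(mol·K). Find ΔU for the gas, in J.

-10000 J

n = P₁V₁/(RT₁) = 241×40.2/(8.314×531) = 2.19 mol.
Adiabatic: TV^(γ−1) = const ⇒ T₂ = 531×(0.172)^0.667 = 164 K; PV^γ = const ⇒ P₂ = 12.8 kPa.
For an ideal gas ΔU = nCvΔT with Cv = (3/2)R = 12.5 J/(mol·K).
ΔU = 2.19×12.5×(164−531) = -10000 J.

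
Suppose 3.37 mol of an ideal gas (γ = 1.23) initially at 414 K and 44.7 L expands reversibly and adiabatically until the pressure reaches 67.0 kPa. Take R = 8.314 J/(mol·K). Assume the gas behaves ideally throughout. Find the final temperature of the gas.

P₁ = nRT₁/V₁ = 3.37×8.314×414/44.7 = 259 kPa.
Adiabatic: T₂/T₁ = (P₂/P₁)^((γ−1)/γ) ⇒ T₂ = 414×(0.258)^0.187 = 321 K; V₂ = 134 L.

321 K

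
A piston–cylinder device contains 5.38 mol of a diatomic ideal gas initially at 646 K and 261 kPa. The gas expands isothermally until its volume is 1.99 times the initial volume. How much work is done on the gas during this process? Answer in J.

-19900 J

V₁ = nRT₁/P₁ = 5.38×8.314×646/261 = 111 L.
Isothermal: T stays 646 K; PV = const ⇒ V₂ = 220 L, P₂ = 131 kPa.
W = nRT ln(V₂/V₁) = 5.38×8.314×646×ln(1.99) = 19900 J.
Work done on the gas = −W_by = -19900 J.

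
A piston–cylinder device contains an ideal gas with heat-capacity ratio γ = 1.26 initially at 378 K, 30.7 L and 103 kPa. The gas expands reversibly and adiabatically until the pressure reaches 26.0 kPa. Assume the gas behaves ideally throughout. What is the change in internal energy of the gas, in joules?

-3010 J

n = P₁V₁/(RT₁) = 103×30.7/(8.314×378) = 1.01 mol.
Adiabatic: T₂/T₁ = (P₂/P₁)^((γ−1)/γ) ⇒ T₂ = 378×(0.252)^0.206 = 285 K; V₂ = 91.5 L.
For an ideal gas ΔU = nCvΔT with Cv = R/(γ−1) = 32.0 J/(mol·K).
ΔU = 1.01×32.0×(285−378) = -3010 J.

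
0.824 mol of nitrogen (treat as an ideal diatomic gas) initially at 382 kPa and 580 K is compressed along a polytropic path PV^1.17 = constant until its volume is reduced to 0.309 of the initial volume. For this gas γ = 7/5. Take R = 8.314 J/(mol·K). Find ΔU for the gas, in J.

V₁ = nRT₁/P₁ = 0.824×8.314×580/382 = 10.4 L.
Polytropic n=1.17: T₂ = T₁(V₁/V₂)^(n−1) = 580×(3.24)^0.17 = 708 K; P₂ = P₁(V₁/V₂)^n = 1510 kPa.
For an ideal gas ΔU = nCvΔT with Cv = (5/2)R = 20.8 J/(mol·K).
ΔU = 0.824×20.8×(708−580) = 2200 J.

2200 J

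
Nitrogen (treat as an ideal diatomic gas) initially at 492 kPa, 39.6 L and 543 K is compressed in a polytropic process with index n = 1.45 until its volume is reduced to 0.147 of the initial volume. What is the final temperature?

1290 K

Polytropic n=1.45: T₂ = T₁(V₁/V₂)^(n−1) = 543×(6.80)^0.45 = 1290 K; P₂ = P₁(V₁/V₂)^n = 7930 kPa.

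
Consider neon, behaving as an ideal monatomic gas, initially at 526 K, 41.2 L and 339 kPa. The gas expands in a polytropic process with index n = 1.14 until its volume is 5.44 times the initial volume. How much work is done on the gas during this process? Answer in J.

-21100 J

n = P₁V₁/(RT₁) = 339×41.2/(8.314×526) = 3.19 mol.
Polytropic n=1.14: T₂ = T₁(V₁/V₂)^(n−1) = 526×(0.184)^0.14 = 415 K; P₂ = P₁(V₁/V₂)^n = 49.2 kPa.
W = (P₁V₁−P₂V₂)/(n−1) = (339×41.2−49.2×224)/0.14 = 21100 J.
Work done on the gas = −W_by = -21100 J.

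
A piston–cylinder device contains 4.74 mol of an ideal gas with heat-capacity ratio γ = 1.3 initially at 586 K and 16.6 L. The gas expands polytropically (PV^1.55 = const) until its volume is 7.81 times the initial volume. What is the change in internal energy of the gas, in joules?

P₁ = nRT₁/V₁ = 4.74×8.314×586/16.6 = 1390 kPa.
Polytropic n=1.55: T₂ = T₁(V₁/V₂)^(n−1) = 586×(0.128)^0.55 = 189 K; P₂ = P₁(V₁/V₂)^n = 57.5 kPa.
For an ideal gas ΔU = nCvΔT with Cv = R/(γ−1) = 27.7 J/(mol·K).
ΔU = 4.74×27.7×(189−586) = -52100 J.

-52100 J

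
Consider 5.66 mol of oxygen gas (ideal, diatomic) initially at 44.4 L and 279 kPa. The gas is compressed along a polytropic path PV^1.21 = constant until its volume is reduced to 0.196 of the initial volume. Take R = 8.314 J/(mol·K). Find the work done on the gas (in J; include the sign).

T₁ = P₁V₁/(nR) = 279×44.4/(5.66×8.314) = 263 K.
Polytropic n=1.21: T₂ = T₁(V₁/V₂)^(n−1) = 263×(5.10)^0.21 = 371 K; P₂ = P₁(V₁/V₂)^n = 2000 kPa.
W = (P₁V₁−P₂V₂)/(n−1) = (279×44.4−2000×8.70)/0.21 = -24100 J.
Work done on the gas = −W_by = 24100 J.

24100 J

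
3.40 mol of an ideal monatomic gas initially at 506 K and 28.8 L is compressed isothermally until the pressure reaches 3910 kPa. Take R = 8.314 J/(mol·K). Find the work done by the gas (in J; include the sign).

-29500 J

P₁ = nRT₁/V₁ = 3.40×8.314×506/28.8 = 497 kPa.
Isothermal: T stays 506 K; PV = const ⇒ V₂ = 3.66 L, P₂ = 3910 kPa.
W = nRT ln(V₂/V₁) = 3.40×8.314×506×ln(0.127) = -29500 J.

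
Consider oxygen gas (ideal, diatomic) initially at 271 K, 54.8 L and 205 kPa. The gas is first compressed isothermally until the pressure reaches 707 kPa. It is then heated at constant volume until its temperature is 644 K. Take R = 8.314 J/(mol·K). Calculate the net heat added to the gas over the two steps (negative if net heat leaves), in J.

24700 J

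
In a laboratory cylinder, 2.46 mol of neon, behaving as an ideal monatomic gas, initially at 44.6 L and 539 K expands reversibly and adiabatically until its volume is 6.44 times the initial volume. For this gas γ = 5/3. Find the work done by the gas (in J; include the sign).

P₁ = nRT₁/V₁ = 2.46×8.314×539/44.6 = 247 kPa.
Adiabatic: TV^(γ−1) = const ⇒ T₂ = 539×(0.155)^0.667 = 156 K; PV^γ = const ⇒ P₂ = 11.1 kPa.
ΔU = nCvΔT = 2.46×12.5×(156−539) = -11800 J.
Q = 0 for an adiabatic process, so W = −ΔU = 11800 J.

11800 J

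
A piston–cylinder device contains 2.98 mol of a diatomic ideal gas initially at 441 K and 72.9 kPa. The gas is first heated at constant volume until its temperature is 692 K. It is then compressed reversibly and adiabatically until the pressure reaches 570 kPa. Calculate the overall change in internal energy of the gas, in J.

40500 J

V₁ = nRT₁/P₁ = 2.98×8.314×441/72.9 = 150 L.
Step 1 — Isochoric: V stays 150 L; P/T = const ⇒ T₂ = 692 K, P₂ = 114 kPa.
W = 0 (no volume change).
ΔU = nCvΔT = 2.98×20.8×(692−441) = 15500 J.
Q = ΔU = 15500 J.
State after step 1: P = 114 kPa, V = 150 L, T = 692 K.
Step 2 — Adiabatic: T₂/T₁ = (P₂/P₁)^((γ−1)/γ) ⇒ T₂ = 692×(4.98)^0.286 = 1090 K; V₂ = 47.6 L.
ΔU = nCvΔT = 2.98×20.8×(1090−692) = 25000 J.
Q = 0 for an adiabatic process, so W = −ΔU = -25000 J.
Net over both steps: W = -25000 J, Q = 15500 J, ΔU = 40500 J.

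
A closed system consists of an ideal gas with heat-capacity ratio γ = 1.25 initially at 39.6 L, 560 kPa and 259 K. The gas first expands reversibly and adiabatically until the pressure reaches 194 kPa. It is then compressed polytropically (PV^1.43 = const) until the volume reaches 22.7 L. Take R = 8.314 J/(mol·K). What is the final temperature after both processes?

383 K

n = P₁V₁/(RT₁) = 560×39.6/(8.314×259) = 10.3 mol.
Step 1 — Adiabatic: T₂/T₁ = (P₂/P₁)^((γ−1)/γ) ⇒ T₂ = 259×(0.346)^0.200 = 210 K; V₂ = 92.5 L.
ΔU = nCvΔT = 10.3×33.3×(210−259) = -16900 J.
Q = 0 for an adiabatic process, so W = −ΔU = 16900 J.
State after step 1: P = 194 kPa, V = 92.5 L, T = 210 K.
Step 2 — Polytropic n=1.43: T₂ = T₁(V₁/V₂)^(n−1) = 210×(4.07)^0.43 = 383 K; P₂ = P₁(V₁/V₂)^n = 1450 kPa.
W = (P₁V₁−P₂V₂)/(n−1) = (194×92.5−1450×22.7)/0.43 = -34600 J.
ΔU = nCvΔT = 10.3×33.3×(383−210) = 59500 J.
Q = ΔU + W = 24900 J.
Net over both steps: W = -17700 J, Q = 24900 J, ΔU = 42600 J.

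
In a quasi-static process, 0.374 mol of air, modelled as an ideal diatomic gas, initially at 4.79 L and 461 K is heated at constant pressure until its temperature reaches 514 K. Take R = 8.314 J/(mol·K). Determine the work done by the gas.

P₁ = nRT₁/V₁ = 0.374×8.314×461/4.79 = 299 kPa.
Isobaric: P stays 299 kPa; V/T = const ⇒ T₂ = 514 K, V₂ = 5.34 L.
W = PΔV = 299×(5.34−4.79) kPa·L = 165 J.

165 J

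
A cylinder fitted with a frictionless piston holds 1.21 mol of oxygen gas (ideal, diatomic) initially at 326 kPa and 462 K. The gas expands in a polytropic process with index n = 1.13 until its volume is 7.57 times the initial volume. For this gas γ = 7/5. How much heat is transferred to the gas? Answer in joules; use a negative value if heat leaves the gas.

5580 J

V₁ = nRT₁/P₁ = 1.21×8.314×462/326 = 14.3 L.
Polytropic n=1.13: T₂ = T₁(V₁/V₂)^(n−1) = 462×(0.132)^0.13 = 355 K; P₂ = P₁(V₁/V₂)^n = 33.1 kPa.
W = (P₁V₁−P₂V₂)/(n−1) = (326×14.3−33.1×108)/0.13 = 8270 J.
ΔU = nCvΔT = 1.21×20.8×(355−462) = -2690 J.
Q = ΔU + W = 5580 J.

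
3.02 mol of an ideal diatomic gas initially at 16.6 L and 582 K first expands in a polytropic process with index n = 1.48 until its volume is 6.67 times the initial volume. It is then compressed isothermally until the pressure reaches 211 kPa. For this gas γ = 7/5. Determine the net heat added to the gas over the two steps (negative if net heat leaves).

P₁ = nRT₁/V₁ = 3.02×8.314×582/16.6 = 880 kPa.
Step 1 — Polytropic n=1.48: T₂ = T₁(V₁/V₂)^(n−1) = 582×(0.150)^0.48 = 234 K; P₂ = P₁(V₁/V₂)^n = 53.1 kPa.
W = (P₁V₁−P₂V₂)/(n−1) = (880×16.6−53.1×111)/0.48 = 18200 J.
ΔU = nCvΔT = 3.02×20.8×(234−582) = -21800 J.
Q = ΔU + W = -3640 J.
State after step 1: P = 53.1 kPa, V = 111 L, T = 234 K.
Step 2 — Isothermal: T stays 234 K; PV = const ⇒ V₂ = 27.9 L, P₂ = 211 kPa.
ΔU = 0 (ideal gas, T constant).
W = nRT ln(V₂/V₁) = 3.02×8.314×234×ln(0.252) = -8110 J.
Q = ΔU + W = -8110 J.
Net over both steps: W = 10100 J, Q = -11800 J, ΔU = -21800 J.

-11800 J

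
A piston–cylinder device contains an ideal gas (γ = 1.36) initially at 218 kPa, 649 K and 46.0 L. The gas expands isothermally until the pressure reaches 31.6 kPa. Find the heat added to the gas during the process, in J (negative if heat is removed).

n = P₁V₁/(RT₁) = 218×46.0/(8.314×649) = 1.86 mol.
Isothermal: T stays 649 K; PV = const ⇒ V₂ = 317 L, P₂ = 31.6 kPa.
ΔU = 0 (ideal gas, T constant).
W = nRT ln(V₂/V₁) = 1.86×8.314×649×ln(6.90) = 19400 J.
Q = ΔU + W = 19400 J.

19400 J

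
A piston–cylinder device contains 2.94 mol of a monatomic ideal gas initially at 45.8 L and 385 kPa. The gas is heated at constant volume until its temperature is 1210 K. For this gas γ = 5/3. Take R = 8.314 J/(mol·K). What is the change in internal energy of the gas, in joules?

T₁ = P₁V₁/(nR) = 385×45.8/(2.94×8.314) = 721 K.
Isochoric: V stays 45.8 L; P/T = const ⇒ T₂ = 1210 K, P₂ = 646 kPa.
For an ideal gas ΔU = nCvΔT with Cv = (3/2)R = 12.5 J/(mol·K).
ΔU = 2.94×12.5×(1210−721) = 17900 J.

17900 J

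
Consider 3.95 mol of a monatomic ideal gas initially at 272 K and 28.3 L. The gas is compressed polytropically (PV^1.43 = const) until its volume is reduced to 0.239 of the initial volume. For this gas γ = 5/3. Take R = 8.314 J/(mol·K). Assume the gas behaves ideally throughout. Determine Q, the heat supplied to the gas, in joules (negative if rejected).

-6270 J

P₁ = nRT₁/V₁ = 3.95×8.314×272/28.3 = 316 kPa.
Polytropic n=1.43: T₂ = T₁(V₁/V₂)^(n−1) = 272×(4.18)^0.43 = 503 K; P₂ = P₁(V₁/V₂)^n = 2440 kPa.
W = (P₁V₁−P₂V₂)/(n−1) = (316×28.3−2440×6.76)/0.43 = -17700 J.
ΔU = nCvΔT = 3.95×12.5×(503−272) = 11400 J.
Q = ΔU + W = -6270 J.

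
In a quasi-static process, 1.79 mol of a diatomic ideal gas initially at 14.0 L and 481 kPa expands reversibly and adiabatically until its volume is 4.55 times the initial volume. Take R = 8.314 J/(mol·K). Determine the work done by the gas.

7650 J

T₁ = P₁V₁/(nR) = 481×14.0/(1.79×8.314) = 452 K.
Adiabatic: TV^(γ−1) = const ⇒ T₂ = 452×(0.220)^0.400 = 247 K; PV^γ = const ⇒ P₂ = 57.7 kPa.
ΔU = nCvΔT = 1.79×20.8×(247−452) = -7650 J.
Q = 0 for an adiabatic process, so W = −ΔU = 7650 J.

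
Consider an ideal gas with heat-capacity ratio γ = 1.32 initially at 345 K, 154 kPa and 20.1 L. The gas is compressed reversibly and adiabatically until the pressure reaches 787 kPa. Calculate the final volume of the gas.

Adiabatic: T₂/T₁ = (P₂/P₁)^((γ−1)/γ) ⇒ T₂ = 345×(5.11)^0.242 = 512 K; V₂ = 5.84 L.

5.84 L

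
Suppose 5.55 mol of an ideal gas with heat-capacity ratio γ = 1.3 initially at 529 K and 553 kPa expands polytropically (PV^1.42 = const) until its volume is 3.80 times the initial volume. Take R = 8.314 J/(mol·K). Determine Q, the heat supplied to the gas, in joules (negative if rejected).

-9980 J

V₁ = nRT₁/P₁ = 5.55×8.314×529/553 = 44.1 L.
Polytropic n=1.42: T₂ = T₁(V₁/V₂)^(n−1) = 529×(0.263)^0.42 = 302 K; P₂ = P₁(V₁/V₂)^n = 83.1 kPa.
W = (P₁V₁−P₂V₂)/(n−1) = (553×44.1−83.1×168)/0.42 = 24900 J.
ΔU = nCvΔT = 5.55×27.7×(302−529) = -34900 J.
Q = ΔU + W = -9980 J.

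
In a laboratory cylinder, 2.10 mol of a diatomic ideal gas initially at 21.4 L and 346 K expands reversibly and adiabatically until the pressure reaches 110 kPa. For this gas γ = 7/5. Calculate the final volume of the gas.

P₁ = nRT₁/V₁ = 2.10×8.314×346/21.4 = 282 kPa.
Adiabatic: T₂/T₁ = (P₂/P₁)^((γ−1)/γ) ⇒ T₂ = 346×(0.390)^0.286 = 264 K; V₂ = 42.0 L.

42.0 L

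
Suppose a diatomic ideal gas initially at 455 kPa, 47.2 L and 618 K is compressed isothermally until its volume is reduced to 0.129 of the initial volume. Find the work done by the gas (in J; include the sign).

-44000 J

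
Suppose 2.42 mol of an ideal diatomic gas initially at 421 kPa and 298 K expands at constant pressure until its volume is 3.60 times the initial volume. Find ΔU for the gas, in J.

V₁ = nRT₁/P₁ = 2.42×8.314×298/421 = 14.2 L.
Isobaric: P stays 421 kPa; V/T = const ⇒ T₂ = 1070 K, V₂ = 51.3 L.
For an ideal gas ΔU = nCvΔT with Cv = (5/2)R = 20.8 J/(mol·K).
ΔU = 2.42×20.8×(1070−298) = 39000 J.

39000 J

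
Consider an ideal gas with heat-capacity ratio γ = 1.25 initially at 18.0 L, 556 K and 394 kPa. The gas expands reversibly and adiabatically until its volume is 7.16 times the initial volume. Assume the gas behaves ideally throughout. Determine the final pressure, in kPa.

Adiabatic: TV^(γ−1) = const ⇒ T₂ = 556×(0.140)^0.250 = 340 K; PV^γ = const ⇒ P₂ = 33.6 kPa.

33.6 kPa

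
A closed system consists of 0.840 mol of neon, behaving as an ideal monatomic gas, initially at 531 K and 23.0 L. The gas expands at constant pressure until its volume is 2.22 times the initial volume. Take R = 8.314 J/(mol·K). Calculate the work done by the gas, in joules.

4520 J

P₁ = nRT₁/V₁ = 0.840×8.314×531/23.0 = 161 kPa.
Isobaric: P stays 161 kPa; V/T = const ⇒ T₂ = 1180 K, V₂ = 51.1 L.
W = PΔV = 161×(51.1−23.0) kPa·L = 4520 J.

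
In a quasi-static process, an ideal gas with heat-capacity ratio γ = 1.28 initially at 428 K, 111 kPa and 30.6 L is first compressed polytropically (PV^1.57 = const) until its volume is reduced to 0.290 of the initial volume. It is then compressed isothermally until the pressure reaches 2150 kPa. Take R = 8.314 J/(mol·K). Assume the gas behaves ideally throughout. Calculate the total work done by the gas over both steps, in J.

n = P₁V₁/(RT₁) = 111×30.6/(8.314×428) = 0.955 mol.
Step 1 — Polytropic n=1.57: T₂ = T₁(V₁/V₂)^(n−1) = 428×(3.45)^0.57 = 867 K; P₂ = P₁(V₁/V₂)^n = 775 kPa.
W = (P₁V₁−P₂V₂)/(n−1) = (111×30.6−775×8.87)/0.57 = -6110 J.
ΔU = nCvΔT = 0.955×29.7×(867−428) = 12400 J.
Q = ΔU + W = 6330 J.
State after step 1: P = 775 kPa, V = 8.87 L, T = 867 K.
Step 2 — Isothermal: T stays 867 K; PV = const ⇒ V₂ = 3.20 L, P₂ = 2150 kPa.
ΔU = 0 (ideal gas, T constant).
W = nRT ln(V₂/V₁) = 0.955×8.314×867×ln(0.361) = -7020 J.
Q = ΔU + W = -7020 J.
Net over both steps: W = -13100 J, Q = -691 J, ΔU = 12400 J.

-13100 J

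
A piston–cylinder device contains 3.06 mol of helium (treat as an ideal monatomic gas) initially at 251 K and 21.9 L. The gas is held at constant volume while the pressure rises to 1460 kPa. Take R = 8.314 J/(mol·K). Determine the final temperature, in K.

1260 K

P₁ = nRT₁/V₁ = 3.06×8.314×251/21.9 = 292 kPa.
Isochoric: V stays 21.9 L; P/T = const ⇒ T₂ = 1260 K, P₂ = 1460 kPa.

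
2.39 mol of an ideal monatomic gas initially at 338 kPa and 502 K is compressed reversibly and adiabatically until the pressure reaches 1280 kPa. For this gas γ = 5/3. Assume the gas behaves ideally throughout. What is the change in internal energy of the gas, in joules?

V₁ = nRT₁/P₁ = 2.39×8.314×502/338 = 29.5 L.
Adiabatic: T₂/T₁ = (P₂/P₁)^((γ−1)/γ) ⇒ T₂ = 502×(3.79)^0.400 = 855 K; V₂ = 13.3 L.
For an ideal gas ΔU = nCvΔT with Cv = (3/2)R = 12.5 J/(mol·K).
ΔU = 2.39×12.5×(855−502) = 10500 J.

10500 J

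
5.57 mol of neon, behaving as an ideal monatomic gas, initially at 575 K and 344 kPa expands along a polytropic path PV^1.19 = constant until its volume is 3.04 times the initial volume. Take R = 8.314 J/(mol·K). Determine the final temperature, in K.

466 K

V₁ = nRT₁/P₁ = 5.57×8.314×575/344 = 77.4 L.
Polytropic n=1.19: T₂ = T₁(V₁/V₂)^(n−1) = 575×(0.329)^0.19 = 466 K; P₂ = P₁(V₁/V₂)^n = 91.6 kPa.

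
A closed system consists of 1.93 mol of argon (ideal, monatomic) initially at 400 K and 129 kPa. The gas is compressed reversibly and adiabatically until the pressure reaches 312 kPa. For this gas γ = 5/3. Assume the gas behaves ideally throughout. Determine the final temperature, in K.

V₁ = nRT₁/P₁ = 1.93×8.314×400/129 = 49.8 L.
Adiabatic: T₂/T₁ = (P₂/P₁)^((γ−1)/γ) ⇒ T₂ = 400×(2.42)^0.400 = 569 K; V₂ = 29.3 L.

569 K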